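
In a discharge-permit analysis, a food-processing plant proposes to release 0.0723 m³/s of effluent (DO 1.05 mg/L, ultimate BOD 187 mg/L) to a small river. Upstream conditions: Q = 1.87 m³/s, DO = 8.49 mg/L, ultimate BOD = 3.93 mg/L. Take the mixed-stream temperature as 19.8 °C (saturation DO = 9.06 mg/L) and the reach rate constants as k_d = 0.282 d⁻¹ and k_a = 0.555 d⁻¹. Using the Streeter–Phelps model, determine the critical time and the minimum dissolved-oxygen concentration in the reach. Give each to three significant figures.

t_c ≈ 2.19 d; minimum DO ≈ 6.12 mg/L

Mixed DO = (1.87×8.49 + 0.0723×1.05)/(1.87+0.0723) = 15.95/1.942 = 8.213 mg/L.
Mixed L₀ = (1.87×3.93 + 0.0723×187)/(1.942) = 20.87/1.942 = 10.74 mg/L.
Initial deficit D₀ = C_s − DO₀ = 9.06 − 8.213 = 0.8469 mg/L.
t_c = (1/0.2730) ln[(0.555/0.282)(1 − 0.8469×0.2730/(0.282×10.74))] = 3.663 × ln(1.818) = 2.189 d.
D_c = (0.282/0.555) × 10.74 × e^(−0.282×2.189) = 0.5081 × 10.74 × 0.5394 = 2.945 mg/L.
Minimum DO = 9.06 − 2.945 = 6.115 mg/L.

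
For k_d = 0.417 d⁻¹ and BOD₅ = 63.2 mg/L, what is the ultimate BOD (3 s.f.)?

BOD₅ = L₀(1 − e^(−5k_d)) ⇒ L₀ = BOD₅ / (1 − e^(−5×0.417))
= 63.2 / (1 − 0.1243) = 63.2 / 0.8757 = 72.17 mg/L.

L₀ ≈ 72.2 mg/L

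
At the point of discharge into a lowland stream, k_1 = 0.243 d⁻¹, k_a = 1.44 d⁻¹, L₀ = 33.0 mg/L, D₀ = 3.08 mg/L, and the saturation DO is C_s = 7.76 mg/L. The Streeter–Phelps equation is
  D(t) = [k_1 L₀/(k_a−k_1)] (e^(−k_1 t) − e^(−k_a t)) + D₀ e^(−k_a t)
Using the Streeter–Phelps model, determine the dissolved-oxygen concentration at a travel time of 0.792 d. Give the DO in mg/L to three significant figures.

k_1 L₀/(k_a−k_1) = 0.243×33.0/(1.44−0.243) = 8.019/1.197 = 6.699 mg/L.
e^(−k_1 t) = e^(−0.243×0.7920) = 0.8249; e^(−k_a t) = e^(−1.44×0.7920) = 0.3197.
D = 6.699 × (0.8249 − 0.3197) + 3.08 × 0.3197 = 3.385 + 0.9846 = 4.369 mg/L.
DO = C_s − D = 7.76 − 4.369 = 3.391 mg/L.

DO ≈ 3.39 mg/L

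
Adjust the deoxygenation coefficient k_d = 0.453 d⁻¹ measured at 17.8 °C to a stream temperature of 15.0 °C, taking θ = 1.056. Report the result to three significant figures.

k_d(T₂) = k_d(T₁) · θ^(T₂−T₁) = 0.453 × 1.056^(15.0−17.8)
= 0.453 × 1.056^-2.80 = 0.453 × 0.8585 = 0.3889 d⁻¹.

k_d ≈ 0.389 d⁻¹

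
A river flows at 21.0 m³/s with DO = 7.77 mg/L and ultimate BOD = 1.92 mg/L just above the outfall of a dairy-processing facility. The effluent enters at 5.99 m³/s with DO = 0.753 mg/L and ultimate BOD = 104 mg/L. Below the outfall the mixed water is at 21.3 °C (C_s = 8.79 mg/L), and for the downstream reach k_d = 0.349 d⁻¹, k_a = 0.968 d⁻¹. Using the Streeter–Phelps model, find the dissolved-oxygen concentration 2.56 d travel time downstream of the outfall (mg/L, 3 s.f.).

Mixed DO = (21.0×7.77 + 5.99×0.753)/(21.0+5.99) = 167.7/26.99 = 6.213 mg/L.
Mixed L₀ = (21.0×1.92 + 5.99×104)/(26.99) = 663.3/26.99 = 24.58 mg/L.
Initial deficit D₀ = C_s − DO₀ = 8.79 − 6.213 = 2.577 mg/L.
D(2.56) = [0.349×24.58/(0.968−0.349)](e^(−0.349×2.56) − e^(−0.968×2.56)) + 2.577 e^(−0.968×2.56)
= 13.86 × (0.4092 − 0.08390) + 2.577 × 0.08390 = 4.724 mg/L.
DO = 8.79 − 4.724 = 4.066 mg/L.

DO ≈ 4.07 mg/L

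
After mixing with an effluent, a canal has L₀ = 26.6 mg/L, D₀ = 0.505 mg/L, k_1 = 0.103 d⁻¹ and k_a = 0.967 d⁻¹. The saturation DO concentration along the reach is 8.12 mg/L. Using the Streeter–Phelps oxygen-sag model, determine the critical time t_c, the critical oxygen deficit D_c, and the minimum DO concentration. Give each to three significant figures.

At the critical point dD/dt = 0, so k_1 L₀ e^(−k_1 t) = k_a D. Substituting D(t) from the Streeter–Phelps equation and solving for t gives
t_c = ln[(k_a/k_1)(1 − D₀(k_a−k_1)/(k_1 L₀))] / (k_a−k_1).
Here k_a−k_1 = 0.8640 d⁻¹ and 1 − D₀(k_a−k_1)/(k_1 L₀) = 1 − 0.505×0.8640/(0.103×26.6) = 0.8407, so
t_c = ln(9.388 × 0.8407) / 0.8640 = 2.066 / 0.8640 = 2.391 d.
L(t_c) = L₀ e^(−k_1 t_c) = 26.6 × 0.7817 = 20.79 mg/L, and at the critical point k_a D_c = k_1 L, so D_c = (0.103/0.967) × 20.79 = 2.215 mg/L.
Minimum DO = C_s − D_c = 8.12 − 2.215 = 5.905 mg/L.

t_c ≈ 2.39 d; D_c ≈ 2.21 mg/L; min DO ≈ 5.91 mg/L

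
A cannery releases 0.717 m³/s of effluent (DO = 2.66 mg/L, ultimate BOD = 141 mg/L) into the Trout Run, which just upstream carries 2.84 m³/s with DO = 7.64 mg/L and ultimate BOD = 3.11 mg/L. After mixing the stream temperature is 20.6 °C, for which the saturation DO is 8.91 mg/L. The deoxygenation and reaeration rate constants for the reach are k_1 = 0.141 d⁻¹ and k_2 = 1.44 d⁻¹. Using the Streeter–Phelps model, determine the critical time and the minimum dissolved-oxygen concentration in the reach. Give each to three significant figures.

Mixed DO = (2.84×7.64 + 0.717×2.66)/(2.84+0.717) = 23.60/3.557 = 6.636 mg/L.
Mixed L₀ = (2.84×3.11 + 0.717×141)/(3.557) = 109.9/3.557 = 30.91 mg/L.
Initial deficit D₀ = C_s − DO₀ = 8.91 − 6.636 = 2.274 mg/L.
t_c = (1/1.299) ln[(1.44/0.141)(1 − 2.274×1.299/(0.141×30.91))] = 0.7698 × ln(3.290) = 0.9168 d.
D_c = (0.141/1.44) × 30.91 × e^(−0.141×0.9168) = 0.09792 × 30.91 × 0.8787 = 2.659 mg/L.
Minimum DO = 8.91 − 2.659 = 6.251 mg/L.

t_c ≈ 0.917 d; minimum DO ≈ 6.25 mg/L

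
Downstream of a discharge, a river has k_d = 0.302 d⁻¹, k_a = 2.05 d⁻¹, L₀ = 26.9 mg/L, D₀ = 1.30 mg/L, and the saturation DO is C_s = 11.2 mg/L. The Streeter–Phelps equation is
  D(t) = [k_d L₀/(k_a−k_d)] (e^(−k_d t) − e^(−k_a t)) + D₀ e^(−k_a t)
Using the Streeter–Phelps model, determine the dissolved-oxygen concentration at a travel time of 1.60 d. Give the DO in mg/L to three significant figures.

DO ≈ 8.46 mg/L

k_d L₀/(k_a−k_d) = 0.302×26.9/(2.05−0.302) = 8.124/1.748 = 4.647 mg/L.
e^(−k_d t) = e^(−0.302×1.600) = 0.6168; e^(−k_a t) = e^(−2.05×1.600) = 0.03763.
D = 4.647 × (0.6168 − 0.03763) + 1.30 × 0.03763 = 2.692 + 0.04892 = 2.741 mg/L.
DO = C_s − D = 11.2 − 2.741 = 8.459 mg/L.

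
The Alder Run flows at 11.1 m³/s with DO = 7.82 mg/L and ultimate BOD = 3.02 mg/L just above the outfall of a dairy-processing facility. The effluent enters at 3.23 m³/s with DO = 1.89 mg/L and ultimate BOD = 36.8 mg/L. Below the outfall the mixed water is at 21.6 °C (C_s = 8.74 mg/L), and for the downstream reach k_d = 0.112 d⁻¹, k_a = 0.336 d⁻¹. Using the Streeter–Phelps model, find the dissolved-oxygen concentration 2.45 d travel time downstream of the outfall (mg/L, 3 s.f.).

DO ≈ 6.04 mg/L

Mixed DO = (11.1×7.82 + 3.23×1.89)/(11.1+3.23) = 92.91/14.33 = 6.483 mg/L.
Mixed L₀ = (11.1×3.02 + 3.23×36.8)/(14.33) = 152.4/14.33 = 10.63 mg/L.
Initial deficit D₀ = C_s − DO₀ = 8.74 − 6.483 = 2.257 mg/L.
D(2.45) = [0.112×10.63/(0.336−0.112)](e^(−0.112×2.45) − e^(−0.336×2.45)) + 2.257 e^(−0.336×2.45)
= 5.317 × (0.7600 − 0.4390) + 2.257 × 0.4390 = 2.697 mg/L.
DO = 8.74 − 2.697 = 6.043 mg/L.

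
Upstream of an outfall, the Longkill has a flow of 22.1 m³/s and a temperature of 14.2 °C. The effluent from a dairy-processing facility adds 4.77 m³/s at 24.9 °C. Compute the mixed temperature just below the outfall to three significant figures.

16.1 °C

Flow-weighted mixing: C = (Q_r C_r + Q_w C_w)/(Q_r + Q_w)
= (22.1×14.2 + 4.77×24.9)/(22.1 + 4.77) = 432.6/26.87 = 16.10 °C.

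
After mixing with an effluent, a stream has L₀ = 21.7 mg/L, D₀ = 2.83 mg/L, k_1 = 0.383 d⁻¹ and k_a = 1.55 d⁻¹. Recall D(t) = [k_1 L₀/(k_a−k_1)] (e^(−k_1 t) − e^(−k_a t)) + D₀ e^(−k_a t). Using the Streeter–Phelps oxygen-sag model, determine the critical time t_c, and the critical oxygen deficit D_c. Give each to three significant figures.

t_c = [1/(k_a−k_1)] ln[(k_a/k_1)(1 − D₀(k_a−k_1)/(k_1 L₀))]
= [1/(1.55−0.383)] ln[(1.55/0.383)(1 − 2.83×1.167/(0.383×21.7))]
= (1/1.167) ln[4.047 × 0.6026] = 0.8569 × ln(2.439) = 0.8569 × 0.8915 = 0.7639 d.
D_c = (k_1/k_a) L₀ e^(−k_1 t_c) = (0.383/1.55) × 21.7 × e^(−0.383×0.7639) = 0.2471 × 21.7 × 0.7463 = 4.002 mg/L.

t_c ≈ 0.764 d; D_c ≈ 4.00 mg/L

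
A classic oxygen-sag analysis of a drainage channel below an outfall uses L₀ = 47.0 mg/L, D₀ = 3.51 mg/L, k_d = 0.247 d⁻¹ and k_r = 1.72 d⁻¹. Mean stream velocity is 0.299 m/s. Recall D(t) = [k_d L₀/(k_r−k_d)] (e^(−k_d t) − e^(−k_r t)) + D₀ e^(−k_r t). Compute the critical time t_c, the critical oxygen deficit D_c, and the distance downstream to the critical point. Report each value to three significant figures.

t_c ≈ 0.917 d; D_c ≈ 5.38 mg/L; x_c ≈ 23.7 km

With k_r/k_d = 6.964 and 1 − D₀(k_r−k_d)/(k_d L₀) = 0.5546,
t_c = ln(6.964 × 0.5546) / (1.72 − 0.247) = ln(3.862) / 1.473 = 1.351/1.473 = 0.9173 d.
L(t_c) = L₀ e^(−k_d t_c) = 47.0 × 0.7973 = 37.47 mg/L, and at the critical point k_r D_c = k_d L, so D_c = (0.247/1.72) × 37.47 = 5.381 mg/L.
x_c = v t_c = 0.299 m/s × 0.9173 d × 86400 s/d = 23700 m ≈ 23.7 km.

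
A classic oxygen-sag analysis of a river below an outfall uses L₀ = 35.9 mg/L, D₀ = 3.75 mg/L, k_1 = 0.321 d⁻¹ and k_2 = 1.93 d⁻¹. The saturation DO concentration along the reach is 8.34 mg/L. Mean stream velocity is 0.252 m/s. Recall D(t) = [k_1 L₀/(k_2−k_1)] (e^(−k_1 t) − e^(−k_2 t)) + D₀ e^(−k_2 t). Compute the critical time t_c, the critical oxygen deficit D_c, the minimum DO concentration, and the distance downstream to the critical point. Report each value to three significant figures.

With k_2/k_1 = 6.012 and 1 − D₀(k_2−k_1)/(k_1 L₀) = 0.4764,
t_c = ln(6.012 × 0.4764) / (1.93 − 0.321) = ln(2.864) / 1.609 = 1.052/1.609 = 0.6541 d.
L(t_c) = L₀ e^(−k_1 t_c) = 35.9 × 0.8106 = 29.10 mg/L, and at the critical point k_2 D_c = k_1 L, so D_c = (0.321/1.93) × 29.10 = 4.840 mg/L.
Minimum DO = C_s − D_c = 8.34 − 4.840 = 3.500 mg/L.
x_c = v t_c = 0.252 m/s × 0.6541 d × 86400 s/d = 14240 m ≈ 14.2 km.

t_c ≈ 0.654 d; D_c ≈ 4.84 mg/L; min DO ≈ 3.50 mg/L; x_c ≈ 14.2 km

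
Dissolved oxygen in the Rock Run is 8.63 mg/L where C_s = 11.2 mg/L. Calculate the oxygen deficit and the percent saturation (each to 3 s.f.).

D = C_s − C = 11.2 − 8.63 = 2.57 mg/L.
% saturation = 8.63/11.2 × 100 = 77.1 %.

D ≈ 2.57 mg/L; 77.1 % saturation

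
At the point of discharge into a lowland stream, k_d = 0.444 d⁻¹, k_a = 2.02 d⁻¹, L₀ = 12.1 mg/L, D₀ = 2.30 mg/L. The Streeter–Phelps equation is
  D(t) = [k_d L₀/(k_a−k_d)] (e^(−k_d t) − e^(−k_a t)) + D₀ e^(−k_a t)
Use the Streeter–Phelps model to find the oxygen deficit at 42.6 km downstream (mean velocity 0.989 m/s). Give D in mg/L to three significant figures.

Travel time t = x/v = 42.6 km / (0.989 m/s) = 42600 m / 0.989 m/s = 43070 s = 0.4985 d.
k_d L₀/(k_a−k_d) = 0.444×12.1/(2.02−0.444) = 5.372/1.576 = 3.409 mg/L.
e^(−k_d t) = e^(−0.444×0.4985) = 0.8014; e^(−k_a t) = e^(−2.02×0.4985) = 0.3653.
D = 3.409 × (0.8014 − 0.3653) + 2.30 × 0.3653 = 1.487 + 0.8402 = 2.327 mg/L.

D ≈ 2.33 mg/L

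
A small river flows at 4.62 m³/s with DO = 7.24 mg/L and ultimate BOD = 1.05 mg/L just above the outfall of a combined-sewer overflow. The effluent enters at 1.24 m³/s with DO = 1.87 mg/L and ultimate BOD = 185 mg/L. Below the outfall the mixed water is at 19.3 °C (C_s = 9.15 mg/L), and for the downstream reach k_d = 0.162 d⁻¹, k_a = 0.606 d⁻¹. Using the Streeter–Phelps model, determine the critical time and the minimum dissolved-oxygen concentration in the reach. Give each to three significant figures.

t_c ≈ 2.44 d; minimum DO ≈ 1.96 mg/L

Mixed DO = (4.62×7.24 + 1.24×1.87)/(4.62+1.24) = 35.77/5.860 = 6.104 mg/L.
Mixed L₀ = (4.62×1.05 + 1.24×185)/(5.860) = 234.3/5.860 = 39.97 mg/L.
Initial deficit D₀ = C_s − DO₀ = 9.15 − 6.104 = 3.046 mg/L.
t_c = (1/0.4440) ln[(0.606/0.162)(1 − 3.046×0.4440/(0.162×39.97))] = 2.252 × ln(2.959) = 2.444 d.
D_c = (0.162/0.606) × 39.97 × e^(−0.162×2.444) = 0.2673 × 39.97 × 0.6731 = 7.193 mg/L.
Minimum DO = 9.15 − 7.193 = 1.957 mg/L.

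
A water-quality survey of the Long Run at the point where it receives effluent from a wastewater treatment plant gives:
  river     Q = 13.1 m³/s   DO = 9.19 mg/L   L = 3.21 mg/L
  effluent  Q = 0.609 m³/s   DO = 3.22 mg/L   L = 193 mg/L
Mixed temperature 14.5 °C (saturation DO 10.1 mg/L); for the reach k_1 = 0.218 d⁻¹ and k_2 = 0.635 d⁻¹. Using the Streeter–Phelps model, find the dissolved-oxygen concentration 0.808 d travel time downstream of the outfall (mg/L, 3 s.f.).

DO ≈ 7.94 mg/L

Mixed DO = (13.1×9.19 + 0.609×3.22)/(13.1+0.609) = 122.3/13.71 = 8.925 mg/L.
Mixed L₀ = (13.1×3.21 + 0.609×193)/(13.71) = 159.6/13.71 = 11.64 mg/L.
Initial deficit D₀ = C_s − DO₀ = 10.1 − 8.925 = 1.175 mg/L.
D(0.808) = [0.218×11.64/(0.635−0.218)](e^(−0.218×0.808) − e^(−0.635×0.808)) + 1.175 e^(−0.635×0.808)
= 6.086 × (0.8385 − 0.5986) + 1.175 × 0.5986 = 2.163 mg/L.
DO = 10.1 − 2.163 = 7.937 mg/L.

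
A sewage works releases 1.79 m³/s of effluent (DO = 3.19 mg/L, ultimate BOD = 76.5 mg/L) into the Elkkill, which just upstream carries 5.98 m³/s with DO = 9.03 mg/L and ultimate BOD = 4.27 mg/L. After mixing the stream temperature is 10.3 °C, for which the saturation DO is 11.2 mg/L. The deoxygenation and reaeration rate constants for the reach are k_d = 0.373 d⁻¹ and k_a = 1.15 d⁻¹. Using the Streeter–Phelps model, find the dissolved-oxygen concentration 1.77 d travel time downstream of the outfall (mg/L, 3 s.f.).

Mixed DO = (5.98×9.03 + 1.79×3.19)/(5.98+1.79) = 59.71/7.770 = 7.685 mg/L.
Mixed L₀ = (5.98×4.27 + 1.79×76.5)/(7.770) = 162.5/7.770 = 20.91 mg/L.
Initial deficit D₀ = C_s − DO₀ = 11.2 − 7.685 = 3.515 mg/L.
D(1.77) = [0.373×20.91/(1.15−0.373)](e^(−0.373×1.77) − e^(−1.15×1.77)) + 3.515 e^(−1.15×1.77)
= 10.04 × (0.5167 − 0.1306) + 3.515 × 0.1306 = 4.335 mg/L.
DO = 11.2 − 4.335 = 6.865 mg/L.

DO ≈ 6.86 mg/L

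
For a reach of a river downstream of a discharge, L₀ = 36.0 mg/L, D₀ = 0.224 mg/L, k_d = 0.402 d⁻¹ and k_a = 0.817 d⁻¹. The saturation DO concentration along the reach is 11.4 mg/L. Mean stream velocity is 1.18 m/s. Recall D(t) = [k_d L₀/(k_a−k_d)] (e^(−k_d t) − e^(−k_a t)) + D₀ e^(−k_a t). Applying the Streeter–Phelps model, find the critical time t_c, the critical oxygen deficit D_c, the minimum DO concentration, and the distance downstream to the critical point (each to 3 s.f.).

At the critical point dD/dt = 0, so k_d L₀ e^(−k_d t) = k_a D. Substituting D(t) from the Streeter–Phelps equation and solving for t gives
t_c = ln[(k_a/k_d)(1 − D₀(k_a−k_d)/(k_d L₀))] / (k_a−k_d).
Here k_a−k_d = 0.4150 d⁻¹ and 1 − D₀(k_a−k_d)/(k_d L₀) = 1 − 0.224×0.4150/(0.402×36.0) = 0.9936, so
t_c = ln(2.032 × 0.9936) / 0.4150 = 0.7027 / 0.4150 = 1.693 d.
L(t_c) = L₀ e^(−k_d t_c) = 36.0 × 0.5062 = 18.22 mg/L, and at the critical point k_a D_c = k_d L, so D_c = (0.402/0.817) × 18.22 = 8.967 mg/L.
Minimum DO = C_s − D_c = 11.4 − 8.967 = 2.433 mg/L.
x_c = v t_c = 1.18 m/s × 1.693 d × 86400 s/d = 172600 m ≈ 173 km.

t_c ≈ 1.69 d; D_c ≈ 8.97 mg/L; min DO ≈ 2.43 mg/L; x_c ≈ 173 km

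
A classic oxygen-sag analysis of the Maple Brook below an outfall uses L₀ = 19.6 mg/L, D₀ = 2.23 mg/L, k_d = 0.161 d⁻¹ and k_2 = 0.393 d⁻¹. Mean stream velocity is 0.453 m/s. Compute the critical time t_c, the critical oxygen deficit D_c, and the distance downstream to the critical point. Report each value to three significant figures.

t_c = [1/(k_2−k_d)] ln[(k_2/k_d)(1 − D₀(k_2−k_d)/(k_d L₀))]
= [1/(0.393−0.161)] ln[(0.393/0.161)(1 − 2.23×0.2320/(0.161×19.6))]
= (1/0.2320) ln[2.441 × 0.8361] = 4.310 × ln(2.041) = 4.310 × 0.7133 = 3.075 d.
L(t_c) = L₀ e^(−k_d t_c) = 19.6 × 0.6096 = 11.95 mg/L, and at the critical point k_2 D_c = k_d L, so D_c = (0.161/0.393) × 11.95 = 4.894 mg/L.
x_c = v t_c = 0.453 m/s × 3.075 d × 86400 s/d = 120300 m ≈ 120 km.

t_c ≈ 3.07 d; D_c ≈ 4.89 mg/L; x_c ≈ 120 km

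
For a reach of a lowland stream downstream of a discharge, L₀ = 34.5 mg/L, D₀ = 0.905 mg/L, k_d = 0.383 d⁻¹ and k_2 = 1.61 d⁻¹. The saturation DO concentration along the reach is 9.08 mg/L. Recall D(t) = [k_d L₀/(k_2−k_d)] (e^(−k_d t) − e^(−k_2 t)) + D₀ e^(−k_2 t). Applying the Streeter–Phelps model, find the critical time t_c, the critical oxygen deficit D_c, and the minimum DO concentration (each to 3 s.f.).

t_c = [1/(k_2−k_d)] ln[(k_2/k_d)(1 − D₀(k_2−k_d)/(k_d L₀))]
= [1/(1.61−0.383)] ln[(1.61/0.383)(1 − 0.905×1.227/(0.383×34.5))]
= (1/1.227) ln[4.204 × 0.9160] = 0.8150 × ln(3.850) = 0.8150 × 1.348 = 1.099 d.
D_c = (k_d/k_2) L₀ e^(−k_d t_c) = (0.383/1.61) × 34.5 × e^(−0.383×1.099) = 0.2379 × 34.5 × 0.6565 = 5.388 mg/L.
Minimum DO = C_s − D_c = 9.08 − 5.388 = 3.692 mg/L.

t_c ≈ 1.10 d; D_c ≈ 5.39 mg/L; min DO ≈ 3.69 mg/L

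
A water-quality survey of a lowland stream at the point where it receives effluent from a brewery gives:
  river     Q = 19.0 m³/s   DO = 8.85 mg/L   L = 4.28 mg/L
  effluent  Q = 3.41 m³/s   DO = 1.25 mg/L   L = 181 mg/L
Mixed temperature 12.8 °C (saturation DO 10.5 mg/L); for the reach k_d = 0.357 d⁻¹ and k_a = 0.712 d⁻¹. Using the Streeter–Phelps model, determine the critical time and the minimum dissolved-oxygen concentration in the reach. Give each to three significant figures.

t_c ≈ 1.68 d; minimum DO ≈ 1.92 mg/L

Mixed DO = (19.0×8.85 + 3.41×1.25)/(19.0+3.41) = 172.4/22.41 = 7.694 mg/L.
Mixed L₀ = (19.0×4.28 + 3.41×181)/(22.41) = 698.5/22.41 = 31.17 mg/L.
Initial deficit D₀ = C_s − DO₀ = 10.5 − 7.694 = 2.806 mg/L.
t_c = (1/0.3550) ln[(0.712/0.357)(1 − 2.806×0.3550/(0.357×31.17))] = 2.817 × ln(1.816) = 1.680 d.
D_c = (0.357/0.712) × 31.17 × e^(−0.357×1.680) = 0.5014 × 31.17 × 0.5489 = 8.578 mg/L.
Minimum DO = 10.5 − 8.578 = 1.922 mg/L.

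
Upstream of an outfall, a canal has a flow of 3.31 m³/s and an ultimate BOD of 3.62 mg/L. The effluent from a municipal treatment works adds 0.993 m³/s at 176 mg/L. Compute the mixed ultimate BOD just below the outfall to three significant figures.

Flow-weighted mixing: C = (Q_r C_r + Q_w C_w)/(Q_r + Q_w)
= (3.31×3.62 + 0.993×176)/(3.31 + 0.993) = 186.8/4.303 = 43.40 mg/L.

43.4 mg/L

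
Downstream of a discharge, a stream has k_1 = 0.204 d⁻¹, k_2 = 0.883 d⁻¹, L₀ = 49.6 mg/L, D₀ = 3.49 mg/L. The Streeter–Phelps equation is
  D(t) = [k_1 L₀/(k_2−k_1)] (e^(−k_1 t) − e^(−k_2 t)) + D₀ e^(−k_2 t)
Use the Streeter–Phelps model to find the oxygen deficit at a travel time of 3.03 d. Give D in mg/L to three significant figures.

D ≈ 7.25 mg/L

k_1 L₀/(k_2−k_1) = 0.204×49.6/(0.883−0.204) = 10.12/0.6790 = 14.90 mg/L.
e^(−k_1 t) = e^(−0.204×3.030) = 0.5390; e^(−k_2 t) = e^(−0.883×3.030) = 0.06887.
D = 14.90 × (0.5390 − 0.06887) + 3.49 × 0.06887 = 7.005 + 0.2404 = 7.246 mg/L.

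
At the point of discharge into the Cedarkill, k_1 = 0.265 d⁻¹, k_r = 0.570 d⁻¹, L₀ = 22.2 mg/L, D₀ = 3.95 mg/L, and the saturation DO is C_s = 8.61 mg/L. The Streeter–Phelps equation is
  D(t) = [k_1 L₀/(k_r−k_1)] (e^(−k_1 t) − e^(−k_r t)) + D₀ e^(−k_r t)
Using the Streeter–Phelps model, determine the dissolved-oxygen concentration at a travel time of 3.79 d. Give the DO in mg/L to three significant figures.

k_1 L₀/(k_r−k_1) = 0.265×22.2/(0.570−0.265) = 5.883/0.3050 = 19.29 mg/L.
e^(−k_1 t) = e^(−0.265×3.790) = 0.3663; e^(−k_r t) = e^(−0.570×3.790) = 0.1153.
D = 19.29 × (0.3663 − 0.1153) + 3.95 × 0.1153 = 4.841 + 0.4554 = 5.297 mg/L.
DO = C_s − D = 8.61 − 5.297 = 3.313 mg/L.

DO ≈ 3.31 mg/L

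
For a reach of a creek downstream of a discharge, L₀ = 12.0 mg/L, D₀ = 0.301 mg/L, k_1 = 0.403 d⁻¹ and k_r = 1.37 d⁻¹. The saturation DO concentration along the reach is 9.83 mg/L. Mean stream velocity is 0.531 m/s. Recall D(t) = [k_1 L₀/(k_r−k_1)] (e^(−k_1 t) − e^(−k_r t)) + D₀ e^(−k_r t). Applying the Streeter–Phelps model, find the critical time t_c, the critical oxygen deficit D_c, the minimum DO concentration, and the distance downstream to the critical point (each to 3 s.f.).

With k_r/k_1 = 3.400 and 1 − D₀(k_r−k_1)/(k_1 L₀) = 0.9398,
t_c = ln(3.400 × 0.9398) / (1.37 − 0.403) = ln(3.195) / 0.9670 = 1.162/0.9670 = 1.201 d.
L(t_c) = L₀ e^(−k_1 t_c) = 12.0 × 0.6163 = 7.395 mg/L, and at the critical point k_r D_c = k_1 L, so D_c = (0.403/1.37) × 7.395 = 2.175 mg/L.
Minimum DO = C_s − D_c = 9.83 − 2.175 = 7.655 mg/L.
x_c = v t_c = 0.531 m/s × 1.201 d × 86400 s/d = 55110 m ≈ 55.1 km.

t_c ≈ 1.20 d; D_c ≈ 2.18 mg/L; min DO ≈ 7.65 mg/L; x_c ≈ 55.1 km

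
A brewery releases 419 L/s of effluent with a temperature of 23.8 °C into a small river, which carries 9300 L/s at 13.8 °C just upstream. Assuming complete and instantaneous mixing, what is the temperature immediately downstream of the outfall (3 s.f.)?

Flow-weighted mixing: C = (Q_r C_r + Q_w C_w)/(Q_r + Q_w)
= (9300×13.8 + 419×23.8)/(9300 + 419) = 138300/9719 = 14.23 °C.

14.2 °C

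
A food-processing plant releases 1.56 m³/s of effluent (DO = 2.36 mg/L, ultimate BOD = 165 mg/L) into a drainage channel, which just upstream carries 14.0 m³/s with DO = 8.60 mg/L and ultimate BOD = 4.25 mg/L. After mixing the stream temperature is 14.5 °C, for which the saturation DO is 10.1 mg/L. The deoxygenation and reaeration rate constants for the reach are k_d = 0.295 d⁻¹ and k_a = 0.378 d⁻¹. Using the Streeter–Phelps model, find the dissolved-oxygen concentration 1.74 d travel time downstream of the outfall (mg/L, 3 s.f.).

DO ≈ 3.17 mg/L

Mixed DO = (14.0×8.60 + 1.56×2.36)/(14.0+1.56) = 124.1/15.56 = 7.974 mg/L.
Mixed L₀ = (14.0×4.25 + 1.56×165)/(15.56) = 316.9/15.56 = 20.37 mg/L.
Initial deficit D₀ = C_s − DO₀ = 10.1 − 7.974 = 2.126 mg/L.
D(1.74) = [0.295×20.37/(0.378−0.295)](e^(−0.295×1.74) − e^(−0.378×1.74)) + 2.126 e^(−0.378×1.74)
= 72.39 × (0.5985 − 0.5180) + 2.126 × 0.5180 = 6.927 mg/L.
DO = 10.1 − 6.927 = 3.173 mg/L.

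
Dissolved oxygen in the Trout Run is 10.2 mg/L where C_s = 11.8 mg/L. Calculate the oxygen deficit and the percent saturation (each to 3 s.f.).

D ≈ 1.60 mg/L; 86.4 % saturation

D = C_s − C = 11.8 − 10.2 = 1.60 mg/L.
% saturation = 10.2/11.8 × 100 = 86.4 %.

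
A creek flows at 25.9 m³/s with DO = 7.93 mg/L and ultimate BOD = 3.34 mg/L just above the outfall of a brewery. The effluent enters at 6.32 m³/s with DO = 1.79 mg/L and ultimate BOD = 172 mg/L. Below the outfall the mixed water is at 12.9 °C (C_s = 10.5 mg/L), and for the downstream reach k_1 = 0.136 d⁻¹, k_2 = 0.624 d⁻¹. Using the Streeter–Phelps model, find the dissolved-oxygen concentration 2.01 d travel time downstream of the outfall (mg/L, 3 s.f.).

Mixed DO = (25.9×7.93 + 6.32×1.79)/(25.9+6.32) = 216.7/32.22 = 6.726 mg/L.
Mixed L₀ = (25.9×3.34 + 6.32×172)/(32.22) = 1174/32.22 = 36.42 mg/L.
Initial deficit D₀ = C_s − DO₀ = 10.5 − 6.726 = 3.774 mg/L.
D(2.01) = [0.136×36.42/(0.624−0.136)](e^(−0.136×2.01) − e^(−0.624×2.01)) + 3.774 e^(−0.624×2.01)
= 10.15 × (0.7608 − 0.2853) + 3.774 × 0.2853 = 5.904 mg/L.
DO = 10.5 − 5.904 = 4.596 mg/L.

DO ≈ 4.60 mg/L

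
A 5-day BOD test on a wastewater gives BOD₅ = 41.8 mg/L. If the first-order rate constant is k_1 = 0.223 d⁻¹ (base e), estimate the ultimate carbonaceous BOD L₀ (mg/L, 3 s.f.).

BOD₅ = L₀(1 − e^(−5k_1)) ⇒ L₀ = BOD₅ / (1 − e^(−5×0.223))
= 41.8 / (1 − 0.3279) = 41.8 / 0.6721 = 62.19 mg/L.

L₀ ≈ 62.2 mg/L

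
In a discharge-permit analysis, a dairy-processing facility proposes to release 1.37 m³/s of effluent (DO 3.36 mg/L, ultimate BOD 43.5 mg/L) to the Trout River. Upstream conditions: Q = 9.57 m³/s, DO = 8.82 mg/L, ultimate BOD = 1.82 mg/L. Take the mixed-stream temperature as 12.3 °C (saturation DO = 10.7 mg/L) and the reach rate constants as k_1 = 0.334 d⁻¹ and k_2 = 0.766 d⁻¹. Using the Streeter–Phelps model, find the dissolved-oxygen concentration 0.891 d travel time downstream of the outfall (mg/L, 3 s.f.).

DO ≈ 8.11 mg/L

Mixed DO = (9.57×8.82 + 1.37×3.36)/(9.57+1.37) = 89.01/10.94 = 8.136 mg/L.
Mixed L₀ = (9.57×1.82 + 1.37×43.5)/(10.94) = 77.01/10.94 = 7.040 mg/L.
Initial deficit D₀ = C_s − DO₀ = 10.7 − 8.136 = 2.564 mg/L.
D(0.891) = [0.334×7.040/(0.766−0.334)](e^(−0.334×0.891) − e^(−0.766×0.891)) + 2.564 e^(−0.766×0.891)
= 5.443 × (0.7426 − 0.5053) + 2.564 × 0.5053 = 2.587 mg/L.
DO = 10.7 − 2.587 = 8.113 mg/L.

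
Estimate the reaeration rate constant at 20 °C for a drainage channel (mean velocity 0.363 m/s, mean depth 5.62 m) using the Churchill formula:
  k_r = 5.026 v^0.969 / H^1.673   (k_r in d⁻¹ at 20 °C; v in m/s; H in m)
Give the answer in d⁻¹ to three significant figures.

k_r ≈ 0.105 d⁻¹

k_r = 5.026 × 0.363^0.969 / 5.62^1.673 = 5.026 × 0.3746 / 17.96 = 0.1048 d⁻¹.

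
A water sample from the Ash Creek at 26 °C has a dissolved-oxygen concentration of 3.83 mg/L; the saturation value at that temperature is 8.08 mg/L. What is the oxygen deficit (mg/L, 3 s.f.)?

D = C_s − C = 8.08 − 3.83 = 4.25 mg/L.

D ≈ 4.25 mg/L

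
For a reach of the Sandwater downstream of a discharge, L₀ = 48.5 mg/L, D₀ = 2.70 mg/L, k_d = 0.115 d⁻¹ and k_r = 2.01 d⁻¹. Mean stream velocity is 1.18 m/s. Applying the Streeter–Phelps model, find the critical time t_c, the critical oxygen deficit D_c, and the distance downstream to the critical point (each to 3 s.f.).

t_c ≈ 0.194 d; D_c ≈ 2.71 mg/L; x_c ≈ 19.8 km

With k_r/k_d = 17.48 and 1 − D₀(k_r−k_d)/(k_d L₀) = 0.08265,
t_c = ln(17.48 × 0.08265) / (2.01 − 0.115) = ln(1.445) / 1.895 = 0.3679/1.895 = 0.1941 d.
D_c = (k_d/k_r) L₀ e^(−k_d t_c) = (0.115/2.01) × 48.5 × e^(−0.115×0.1941) = 0.05721 × 48.5 × 0.9779 = 2.714 mg/L.
x_c = v t_c = 1.18 m/s × 0.1941 d × 86400 s/d = 19790 m ≈ 19.8 km.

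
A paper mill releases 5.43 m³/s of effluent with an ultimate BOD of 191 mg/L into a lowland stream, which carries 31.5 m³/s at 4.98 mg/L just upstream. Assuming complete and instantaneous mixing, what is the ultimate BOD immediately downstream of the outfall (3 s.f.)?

32.3 mg/L

Flow-weighted mixing: C = (Q_r C_r + Q_w C_w)/(Q_r + Q_w)
= (31.5×4.98 + 5.43×191)/(31.5 + 5.43) = 1194/36.93 = 32.33 mg/L.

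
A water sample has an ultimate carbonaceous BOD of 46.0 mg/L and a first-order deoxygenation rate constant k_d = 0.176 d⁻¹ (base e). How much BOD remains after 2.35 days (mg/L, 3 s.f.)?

L ≈ 30.4 mg/L

L_t = L₀ e^(−k_d t) = 46.0 × e^(−0.176×2.35) = 46.0 × 0.6613 = 30.42 mg/L.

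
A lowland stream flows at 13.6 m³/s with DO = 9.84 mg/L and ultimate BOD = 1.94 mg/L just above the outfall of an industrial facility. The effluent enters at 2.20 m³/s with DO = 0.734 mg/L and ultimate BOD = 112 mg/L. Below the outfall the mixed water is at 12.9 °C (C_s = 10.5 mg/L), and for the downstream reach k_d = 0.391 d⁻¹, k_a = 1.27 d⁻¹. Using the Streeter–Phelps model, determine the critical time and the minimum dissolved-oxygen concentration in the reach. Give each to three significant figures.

t_c ≈ 1.01 d; minimum DO ≈ 6.92 mg/L

Mixed DO = (13.6×9.84 + 2.20×0.734)/(13.6+2.20) = 135.4/15.80 = 8.572 mg/L.
Mixed L₀ = (13.6×1.94 + 2.20×112)/(15.80) = 272.8/15.80 = 17.26 mg/L.
Initial deficit D₀ = C_s − DO₀ = 10.5 − 8.572 = 1.928 mg/L.
t_c = (1/0.8790) ln[(1.27/0.391)(1 − 1.928×0.8790/(0.391×17.26))] = 1.138 × ln(2.433) = 1.011 d.
D_c = (0.391/1.27) × 17.26 × e^(−0.391×1.011) = 0.3079 × 17.26 × 0.6734 = 3.579 mg/L.
Minimum DO = 10.5 − 3.579 = 6.921 mg/L.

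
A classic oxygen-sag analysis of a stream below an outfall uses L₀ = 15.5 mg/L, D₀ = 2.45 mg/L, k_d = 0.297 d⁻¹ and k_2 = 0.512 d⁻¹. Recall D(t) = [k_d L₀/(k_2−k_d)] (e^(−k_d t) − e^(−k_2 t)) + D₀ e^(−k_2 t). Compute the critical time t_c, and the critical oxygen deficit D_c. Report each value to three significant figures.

t_c ≈ 1.97 d; D_c ≈ 5.01 mg/L

With k_2/k_d = 1.724 and 1 − D₀(k_2−k_d)/(k_d L₀) = 0.8856,
t_c = ln(1.724 × 0.8856) / (0.512 − 0.297) = ln(1.527) / 0.2150 = 0.4231/0.2150 = 1.968 d.
L(t_c) = L₀ e^(−k_d t_c) = 15.5 × 0.5574 = 8.640 mg/L, and at the critical point k_2 D_c = k_d L, so D_c = (0.297/0.512) × 8.640 = 5.012 mg/L.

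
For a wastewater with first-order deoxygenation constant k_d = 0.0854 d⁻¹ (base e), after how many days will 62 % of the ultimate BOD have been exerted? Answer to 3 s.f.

t ≈ 11.3 d

y/L₀ = 1 − e^(−k_d t) = 0.62 ⇒ e^(−k_d t) = 0.380
t = −ln(0.380) / 0.0854 = 0.9676 / 0.0854 = 11.33 d.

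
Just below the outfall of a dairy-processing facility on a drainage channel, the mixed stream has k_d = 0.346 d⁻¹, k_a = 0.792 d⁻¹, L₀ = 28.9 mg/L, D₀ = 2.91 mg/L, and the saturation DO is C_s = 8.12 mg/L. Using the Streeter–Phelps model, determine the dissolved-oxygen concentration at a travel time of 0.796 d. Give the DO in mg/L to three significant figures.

k_d L₀/(k_a−k_d) = 0.346×28.9/(0.792−0.346) = 9.999/0.4460 = 22.42 mg/L.
e^(−k_d t) = e^(−0.346×0.7960) = 0.7593; e^(−k_a t) = e^(−0.792×0.7960) = 0.5324.
D = 22.42 × (0.7593 − 0.5324) + 2.91 × 0.5324 = 5.087 + 1.549 = 6.636 mg/L.
DO = C_s − D = 8.12 − 6.636 = 1.484 mg/L.

DO ≈ 1.48 mg/L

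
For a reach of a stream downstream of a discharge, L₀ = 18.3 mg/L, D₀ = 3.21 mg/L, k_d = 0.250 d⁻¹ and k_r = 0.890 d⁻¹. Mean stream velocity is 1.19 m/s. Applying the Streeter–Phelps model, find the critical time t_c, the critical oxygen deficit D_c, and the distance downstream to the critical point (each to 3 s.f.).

t_c ≈ 1.05 d; D_c ≈ 3.95 mg/L; x_c ≈ 108 km

With k_r/k_d = 3.560 and 1 − D₀(k_r−k_d)/(k_d L₀) = 0.5510,
t_c = ln(3.560 × 0.5510) / (0.890 − 0.250) = ln(1.961) / 0.6400 = 0.6737/0.6400 = 1.053 d.
L(t_c) = L₀ e^(−k_d t_c) = 18.3 × 0.7686 = 14.07 mg/L, and at the critical point k_r D_c = k_d L, so D_c = (0.250/0.890) × 14.07 = 3.951 mg/L.
x_c = v t_c = 1.19 m/s × 1.053 d × 86400 s/d = 108200 m ≈ 108 km.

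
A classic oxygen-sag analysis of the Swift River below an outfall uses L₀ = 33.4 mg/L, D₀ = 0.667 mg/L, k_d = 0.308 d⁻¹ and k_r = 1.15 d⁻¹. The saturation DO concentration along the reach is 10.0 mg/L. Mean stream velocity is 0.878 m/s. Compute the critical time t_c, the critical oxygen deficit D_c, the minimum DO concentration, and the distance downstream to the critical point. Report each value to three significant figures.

t_c ≈ 1.50 d; D_c ≈ 5.64 mg/L; min DO ≈ 4.36 mg/L; x_c ≈ 114 km

t_c = [1/(k_r−k_d)] ln[(k_r/k_d)(1 − D₀(k_r−k_d)/(k_d L₀))]
= [1/(1.15−0.308)] ln[(1.15/0.308)(1 − 0.667×0.8420/(0.308×33.4))]
= (1/0.8420) ln[3.734 × 0.9454] = 1.188 × ln(3.530) = 1.188 × 1.261 = 1.498 d.
L(t_c) = L₀ e^(−k_d t_c) = 33.4 × 0.6304 = 21.06 mg/L, and at the critical point k_r D_c = k_d L, so D_c = (0.308/1.15) × 21.06 = 5.639 mg/L.
Minimum DO = C_s − D_c = 10.0 − 5.639 = 4.361 mg/L.
x_c = v t_c = 0.878 m/s × 1.498 d × 86400 s/d = 113600 m ≈ 114 km.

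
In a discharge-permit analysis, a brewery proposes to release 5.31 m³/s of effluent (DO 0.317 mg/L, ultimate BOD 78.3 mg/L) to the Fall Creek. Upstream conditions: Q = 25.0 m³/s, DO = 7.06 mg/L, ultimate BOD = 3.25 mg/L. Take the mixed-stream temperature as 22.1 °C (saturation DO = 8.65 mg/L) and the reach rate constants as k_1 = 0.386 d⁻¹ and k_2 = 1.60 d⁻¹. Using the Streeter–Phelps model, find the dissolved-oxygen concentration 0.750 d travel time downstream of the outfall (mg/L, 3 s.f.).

Mixed DO = (25.0×7.06 + 5.31×0.317)/(25.0+5.31) = 178.2/30.31 = 5.879 mg/L.
Mixed L₀ = (25.0×3.25 + 5.31×78.3)/(30.31) = 497.0/30.31 = 16.40 mg/L.
Initial deficit D₀ = C_s − DO₀ = 8.65 − 5.879 = 2.771 mg/L.
D(0.750) = [0.386×16.40/(1.60−0.386)](e^(−0.386×0.750) − e^(−1.60×0.750)) + 2.771 e^(−1.60×0.750)
= 5.214 × (0.7486 − 0.3012) + 2.771 × 0.3012 = 3.168 mg/L.
DO = 8.65 − 3.168 = 5.482 mg/L.

DO ≈ 5.48 mg/L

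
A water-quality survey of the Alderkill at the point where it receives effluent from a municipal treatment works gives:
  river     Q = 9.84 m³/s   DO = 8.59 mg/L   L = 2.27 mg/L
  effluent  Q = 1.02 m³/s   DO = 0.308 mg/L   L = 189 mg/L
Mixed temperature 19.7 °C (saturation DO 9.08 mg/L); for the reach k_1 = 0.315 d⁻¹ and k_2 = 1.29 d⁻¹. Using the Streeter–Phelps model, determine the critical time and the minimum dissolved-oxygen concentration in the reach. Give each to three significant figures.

t_c ≈ 1.22 d; minimum DO ≈ 5.79 mg/L

Mixed DO = (9.84×8.59 + 1.02×0.308)/(9.84+1.02) = 84.84/10.86 = 7.812 mg/L.
Mixed L₀ = (9.84×2.27 + 1.02×189)/(10.86) = 215.1/10.86 = 19.81 mg/L.
Initial deficit D₀ = C_s − DO₀ = 9.08 − 7.812 = 1.268 mg/L.
t_c = (1/0.9750) ln[(1.29/0.315)(1 − 1.268×0.9750/(0.315×19.81))] = 1.026 × ln(3.284) = 1.220 d.
D_c = (0.315/1.29) × 19.81 × e^(−0.315×1.220) = 0.2442 × 19.81 × 0.6810 = 3.294 mg/L.
Minimum DO = 9.08 − 3.294 = 5.786 mg/L.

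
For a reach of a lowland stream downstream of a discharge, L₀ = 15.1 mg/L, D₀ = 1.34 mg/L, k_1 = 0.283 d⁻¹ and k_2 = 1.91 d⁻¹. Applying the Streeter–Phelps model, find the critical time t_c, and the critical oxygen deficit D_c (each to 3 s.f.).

t_c ≈ 0.735 d; D_c ≈ 1.82 mg/L

At the critical point dD/dt = 0, so k_1 L₀ e^(−k_1 t) = k_2 D. Substituting D(t) from the Streeter–Phelps equation and solving for t gives
t_c = ln[(k_2/k_1)(1 − D₀(k_2−k_1)/(k_1 L₀))] / (k_2−k_1).
Here k_2−k_1 = 1.627 d⁻¹ and 1 − D₀(k_2−k_1)/(k_1 L₀) = 1 − 1.34×1.627/(0.283×15.1) = 0.4898, so
t_c = ln(6.749 × 0.4898) / 1.627 = 1.196 / 1.627 = 0.7349 d.
L(t_c) = L₀ e^(−k_1 t_c) = 15.1 × 0.8122 = 12.26 mg/L, and at the critical point k_2 D_c = k_1 L, so D_c = (0.283/1.91) × 12.26 = 1.817 mg/L.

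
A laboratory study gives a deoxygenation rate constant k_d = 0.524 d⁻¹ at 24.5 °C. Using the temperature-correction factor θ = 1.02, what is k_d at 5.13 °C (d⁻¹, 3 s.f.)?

k_d ≈ 0.357 d⁻¹

k_d(T₂) = k_d(T₁) · θ^(T₂−T₁) = 0.524 × 1.02^(5.13−24.5)
= 0.524 × 1.02^-19.4 = 0.524 × 0.6814 = 0.3571 d⁻¹.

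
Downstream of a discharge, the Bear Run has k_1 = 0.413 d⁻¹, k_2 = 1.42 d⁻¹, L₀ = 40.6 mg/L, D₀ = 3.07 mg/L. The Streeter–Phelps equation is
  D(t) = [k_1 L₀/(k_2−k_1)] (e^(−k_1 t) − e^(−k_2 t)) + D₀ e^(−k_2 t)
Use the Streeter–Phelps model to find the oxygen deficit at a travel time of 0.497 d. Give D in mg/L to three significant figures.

k_1 L₀/(k_2−k_1) = 0.413×40.6/(1.42−0.413) = 16.77/1.007 = 16.65 mg/L.
e^(−k_1 t) = e^(−0.413×0.4970) = 0.8144; e^(−k_2 t) = e^(−1.42×0.4970) = 0.4937.
D = 16.65 × (0.8144 − 0.4937) + 3.07 × 0.4937 = 5.340 + 1.516 = 6.856 mg/L.

D ≈ 6.86 mg/L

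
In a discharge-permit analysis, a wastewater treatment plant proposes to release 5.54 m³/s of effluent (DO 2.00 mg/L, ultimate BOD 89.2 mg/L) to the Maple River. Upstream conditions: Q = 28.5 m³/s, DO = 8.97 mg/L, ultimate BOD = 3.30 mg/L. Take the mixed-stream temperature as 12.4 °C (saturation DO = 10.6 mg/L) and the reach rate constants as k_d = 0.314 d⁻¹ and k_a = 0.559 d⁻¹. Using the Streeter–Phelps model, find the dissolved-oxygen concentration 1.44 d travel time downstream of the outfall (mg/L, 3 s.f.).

Mixed DO = (28.5×8.97 + 5.54×2.00)/(28.5+5.54) = 266.7/34.04 = 7.836 mg/L.
Mixed L₀ = (28.5×3.30 + 5.54×89.2)/(34.04) = 588.2/34.04 = 17.28 mg/L.
Initial deficit D₀ = C_s − DO₀ = 10.6 − 7.836 = 2.764 mg/L.
D(1.44) = [0.314×17.28/(0.559−0.314)](e^(−0.314×1.44) − e^(−0.559×1.44)) + 2.764 e^(−0.559×1.44)
= 22.15 × (0.6363 − 0.4471) + 2.764 × 0.4471 = 5.425 mg/L.
DO = 10.6 − 5.425 = 5.175 mg/L.

DO ≈ 5.18 mg/L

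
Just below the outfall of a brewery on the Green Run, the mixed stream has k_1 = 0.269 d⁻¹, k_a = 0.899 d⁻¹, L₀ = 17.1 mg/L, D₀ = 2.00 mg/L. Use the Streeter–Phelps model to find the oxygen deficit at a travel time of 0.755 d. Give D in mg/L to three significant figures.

k_1 L₀/(k_a−k_1) = 0.269×17.1/(0.899−0.269) = 4.600/0.6300 = 7.301 mg/L.
e^(−k_1 t) = e^(−0.269×0.7550) = 0.8162; e^(−k_a t) = e^(−0.899×0.7550) = 0.5073.
D = 7.301 × (0.8162 − 0.5073) + 2.00 × 0.5073 = 2.256 + 1.015 = 3.270 mg/L.

D ≈ 3.27 mg/L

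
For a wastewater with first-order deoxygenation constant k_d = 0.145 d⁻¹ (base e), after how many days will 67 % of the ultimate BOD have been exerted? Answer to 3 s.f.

y/L₀ = 1 − e^(−k_d t) = 0.67 ⇒ e^(−k_d t) = 0.330
t = −ln(0.330) / 0.145 = 1.109 / 0.145 = 7.646 d.

t ≈ 7.65 d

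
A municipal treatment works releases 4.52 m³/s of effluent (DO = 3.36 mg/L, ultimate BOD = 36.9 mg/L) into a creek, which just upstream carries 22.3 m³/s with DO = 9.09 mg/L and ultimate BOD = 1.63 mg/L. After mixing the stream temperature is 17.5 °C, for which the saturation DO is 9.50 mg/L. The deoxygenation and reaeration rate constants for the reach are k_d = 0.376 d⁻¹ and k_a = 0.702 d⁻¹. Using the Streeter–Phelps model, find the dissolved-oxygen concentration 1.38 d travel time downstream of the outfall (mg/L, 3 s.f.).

DO ≈ 7.09 mg/L

Mixed DO = (22.3×9.09 + 4.52×3.36)/(22.3+4.52) = 217.9/26.82 = 8.124 mg/L.
Mixed L₀ = (22.3×1.63 + 4.52×36.9)/(26.82) = 203.1/26.82 = 7.574 mg/L.
Initial deficit D₀ = C_s − DO₀ = 9.50 − 8.124 = 1.376 mg/L.
D(1.38) = [0.376×7.574/(0.702−0.376)](e^(−0.376×1.38) − e^(−0.702×1.38)) + 1.376 e^(−0.702×1.38)
= 8.736 × (0.5952 − 0.3796) + 1.376 × 0.3796 = 2.406 mg/L.
DO = 9.50 − 2.406 = 7.094 mg/L.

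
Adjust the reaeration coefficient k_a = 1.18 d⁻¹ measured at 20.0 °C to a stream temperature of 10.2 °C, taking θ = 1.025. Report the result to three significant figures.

k_a(T₂) = k_a(T₁) · θ^(T₂−T₁) = 1.18 × 1.025^(10.2−20.0)
= 1.18 × 1.025^-9.80 = 1.18 × 0.7851 = 0.9264 d⁻¹.

k_a ≈ 0.926 d⁻¹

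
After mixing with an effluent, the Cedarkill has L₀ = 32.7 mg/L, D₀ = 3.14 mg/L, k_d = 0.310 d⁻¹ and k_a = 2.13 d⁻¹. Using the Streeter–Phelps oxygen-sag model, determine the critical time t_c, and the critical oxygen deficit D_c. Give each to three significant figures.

t_c ≈ 0.603 d; D_c ≈ 3.95 mg/L

t_c = [1/(k_a−k_d)] ln[(k_a/k_d)(1 − D₀(k_a−k_d)/(k_d L₀))]
= [1/(2.13−0.310)] ln[(2.13/0.310)(1 − 3.14×1.820/(0.310×32.7))]
= (1/1.820) ln[6.871 × 0.4362] = 0.5495 × ln(2.997) = 0.5495 × 1.098 = 0.6032 d.
L(t_c) = L₀ e^(−k_d t_c) = 32.7 × 0.8295 = 27.12 mg/L, and at the critical point k_a D_c = k_d L, so D_c = (0.310/2.13) × 27.12 = 3.948 mg/L.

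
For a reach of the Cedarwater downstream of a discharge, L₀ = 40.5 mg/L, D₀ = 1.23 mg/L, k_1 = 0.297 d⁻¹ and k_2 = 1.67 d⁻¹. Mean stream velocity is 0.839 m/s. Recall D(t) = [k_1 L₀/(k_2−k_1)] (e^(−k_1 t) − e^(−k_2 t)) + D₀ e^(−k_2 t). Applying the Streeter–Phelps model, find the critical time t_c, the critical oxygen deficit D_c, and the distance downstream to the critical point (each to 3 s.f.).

t_c ≈ 1.15 d; D_c ≈ 5.12 mg/L; x_c ≈ 83.2 km

At the critical point dD/dt = 0, so k_1 L₀ e^(−k_1 t) = k_2 D. Substituting D(t) from the Streeter–Phelps equation and solving for t gives
t_c = ln[(k_2/k_1)(1 − D₀(k_2−k_1)/(k_1 L₀))] / (k_2−k_1).
Here k_2−k_1 = 1.373 d⁻¹ and 1 − D₀(k_2−k_1)/(k_1 L₀) = 1 − 1.23×1.373/(0.297×40.5) = 0.8596, so
t_c = ln(5.623 × 0.8596) / 1.373 = 1.576 / 1.373 = 1.148 d.
L(t_c) = L₀ e^(−k_1 t_c) = 40.5 × 0.7112 = 28.80 mg/L, and at the critical point k_2 D_c = k_1 L, so D_c = (0.297/1.67) × 28.80 = 5.122 mg/L.
x_c = v t_c = 0.839 m/s × 1.148 d × 86400 s/d = 83180 m ≈ 83.2 km.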